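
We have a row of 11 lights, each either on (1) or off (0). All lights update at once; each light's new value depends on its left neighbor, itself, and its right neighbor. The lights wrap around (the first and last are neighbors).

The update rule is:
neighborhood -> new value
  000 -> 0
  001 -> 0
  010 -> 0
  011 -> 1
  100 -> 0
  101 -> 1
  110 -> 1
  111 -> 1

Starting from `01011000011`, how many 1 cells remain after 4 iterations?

10111000011
11111000011
11111000011  (fixed point — unchanged through iteration 4)
count of 1: 7

7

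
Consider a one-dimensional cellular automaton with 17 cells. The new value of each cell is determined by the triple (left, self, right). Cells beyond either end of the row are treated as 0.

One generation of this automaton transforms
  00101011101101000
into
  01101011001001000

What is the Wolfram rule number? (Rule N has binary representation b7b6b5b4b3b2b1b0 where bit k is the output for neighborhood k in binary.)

position 7: 111 → 1  (bit 7 = 1)
position 8: 110 → 0  (bit 6 = 0)
position 3: 101 → 0  (bit 5 = 0)
position 14: 100 → 0  (bit 4 = 0)
position 6: 011 → 1  (bit 3 = 1)
position 2: 010 → 1  (bit 2 = 1)
position 1: 001 → 1  (bit 1 = 1)
position 0: 000 → 0  (bit 0 = 0)
bits b7..b0 = 10001110 = 142

142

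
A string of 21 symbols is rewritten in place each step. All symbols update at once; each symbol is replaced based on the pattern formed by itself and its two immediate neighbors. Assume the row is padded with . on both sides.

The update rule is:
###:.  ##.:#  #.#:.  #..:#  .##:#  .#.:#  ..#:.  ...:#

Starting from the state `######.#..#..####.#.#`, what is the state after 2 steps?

####.#.##.##.##.#.#.#

#....#.##.##.#..#.#.#
####.#.##.##.##.#.#.#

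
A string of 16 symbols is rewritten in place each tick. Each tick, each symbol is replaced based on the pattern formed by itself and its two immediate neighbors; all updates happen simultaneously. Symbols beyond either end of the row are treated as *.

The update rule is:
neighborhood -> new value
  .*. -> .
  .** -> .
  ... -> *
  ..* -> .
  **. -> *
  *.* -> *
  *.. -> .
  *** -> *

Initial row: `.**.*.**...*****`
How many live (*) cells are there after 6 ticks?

*.**.*.*.*..****
**.**.*.*....***
***.**.*..**..**
****.**....*...*
*****.*.**...*..
******.*.*.*....
count of *: 9

9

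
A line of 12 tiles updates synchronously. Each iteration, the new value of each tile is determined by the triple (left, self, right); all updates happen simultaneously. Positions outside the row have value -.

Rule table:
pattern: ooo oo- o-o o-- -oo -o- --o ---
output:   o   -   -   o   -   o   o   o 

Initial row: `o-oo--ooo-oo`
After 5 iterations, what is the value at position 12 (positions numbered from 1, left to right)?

o

o---oo-o----
oooo---ooooo
-oo-ooo-ooo-
o----o---o-o
oooooooooo-o
position 12 holds o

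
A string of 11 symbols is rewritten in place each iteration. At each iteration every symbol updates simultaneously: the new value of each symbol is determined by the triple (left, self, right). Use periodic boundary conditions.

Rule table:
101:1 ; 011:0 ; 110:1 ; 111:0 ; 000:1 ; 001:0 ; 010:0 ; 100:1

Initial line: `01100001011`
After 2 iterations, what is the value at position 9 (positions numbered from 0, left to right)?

1

10111100101
11000110010
position 9 holds 1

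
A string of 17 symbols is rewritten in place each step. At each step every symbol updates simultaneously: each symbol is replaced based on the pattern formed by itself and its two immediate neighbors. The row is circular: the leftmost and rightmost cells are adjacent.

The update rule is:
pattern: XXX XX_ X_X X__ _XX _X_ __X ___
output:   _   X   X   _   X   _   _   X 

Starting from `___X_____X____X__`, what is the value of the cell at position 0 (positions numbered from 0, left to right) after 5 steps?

X

XX___XXX___XX___X
_X_X_X_X_X_XX_X_X
X_X_X_X_X_XXXX_X_
_X_X_X_X_XX__XX_X
X_X_X_X_XXX__XXX_
position 0 holds X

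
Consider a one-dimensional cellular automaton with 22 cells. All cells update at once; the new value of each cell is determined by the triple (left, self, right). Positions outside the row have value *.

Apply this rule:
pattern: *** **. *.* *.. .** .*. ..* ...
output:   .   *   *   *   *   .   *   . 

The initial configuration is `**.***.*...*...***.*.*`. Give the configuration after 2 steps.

**.*****.*.*.********.

.***.**.*.*.*.**.**.**
**.*****.*.*.********.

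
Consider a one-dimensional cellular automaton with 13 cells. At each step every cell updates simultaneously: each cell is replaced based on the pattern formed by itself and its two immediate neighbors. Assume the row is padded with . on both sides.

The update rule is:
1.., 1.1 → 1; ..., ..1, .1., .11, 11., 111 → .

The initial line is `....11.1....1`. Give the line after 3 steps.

........1.1..

......1.1....
.......1.1...
........1.1..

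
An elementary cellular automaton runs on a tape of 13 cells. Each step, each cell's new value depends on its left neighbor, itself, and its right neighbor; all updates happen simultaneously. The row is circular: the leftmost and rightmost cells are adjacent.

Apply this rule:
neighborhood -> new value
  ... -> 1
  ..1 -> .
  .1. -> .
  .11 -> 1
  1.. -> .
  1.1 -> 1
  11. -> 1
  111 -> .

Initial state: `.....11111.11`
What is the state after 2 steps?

11.11..1.1..1

.111.1...1111
11.11..1.1..1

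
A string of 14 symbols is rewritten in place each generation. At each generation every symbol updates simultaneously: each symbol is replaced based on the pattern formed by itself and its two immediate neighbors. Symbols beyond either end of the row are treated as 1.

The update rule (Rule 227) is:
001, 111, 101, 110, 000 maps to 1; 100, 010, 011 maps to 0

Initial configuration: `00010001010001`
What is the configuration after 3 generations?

01100110100110
10101011001011
11010101010101

11010101010101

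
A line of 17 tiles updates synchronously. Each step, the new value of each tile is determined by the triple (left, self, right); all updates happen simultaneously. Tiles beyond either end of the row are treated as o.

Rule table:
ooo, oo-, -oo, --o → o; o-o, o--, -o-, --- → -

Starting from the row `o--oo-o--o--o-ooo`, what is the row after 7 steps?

o-ooo---o--o--ooo
o-ooo--o--o--oooo
o-ooo-o--o--ooooo
o-ooo---o--oooooo
o-ooo--o--ooooooo
o-ooo-o--oooooooo
o-ooo---ooooooooo

o-ooo---ooooooooo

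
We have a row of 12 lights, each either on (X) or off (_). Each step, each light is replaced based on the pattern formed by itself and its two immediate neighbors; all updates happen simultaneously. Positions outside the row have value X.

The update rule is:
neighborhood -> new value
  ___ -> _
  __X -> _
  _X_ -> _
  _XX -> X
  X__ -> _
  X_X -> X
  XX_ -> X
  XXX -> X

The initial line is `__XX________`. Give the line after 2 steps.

__XX________

__XX________  (fixed point — unchanged through step 2)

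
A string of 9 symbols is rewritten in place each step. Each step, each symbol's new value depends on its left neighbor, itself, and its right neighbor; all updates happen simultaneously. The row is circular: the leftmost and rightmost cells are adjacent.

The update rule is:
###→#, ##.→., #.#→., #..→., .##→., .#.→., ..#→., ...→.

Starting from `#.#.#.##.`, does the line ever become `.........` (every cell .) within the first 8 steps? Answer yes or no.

step 1: .........
all cells are . at step 1

yes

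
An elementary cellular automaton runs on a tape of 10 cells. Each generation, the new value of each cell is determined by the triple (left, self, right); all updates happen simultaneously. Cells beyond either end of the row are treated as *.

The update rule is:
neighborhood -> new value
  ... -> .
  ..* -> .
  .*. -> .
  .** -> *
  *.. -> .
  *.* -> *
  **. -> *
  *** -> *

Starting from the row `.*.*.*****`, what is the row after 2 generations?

*.*.******
**.*******

**.*******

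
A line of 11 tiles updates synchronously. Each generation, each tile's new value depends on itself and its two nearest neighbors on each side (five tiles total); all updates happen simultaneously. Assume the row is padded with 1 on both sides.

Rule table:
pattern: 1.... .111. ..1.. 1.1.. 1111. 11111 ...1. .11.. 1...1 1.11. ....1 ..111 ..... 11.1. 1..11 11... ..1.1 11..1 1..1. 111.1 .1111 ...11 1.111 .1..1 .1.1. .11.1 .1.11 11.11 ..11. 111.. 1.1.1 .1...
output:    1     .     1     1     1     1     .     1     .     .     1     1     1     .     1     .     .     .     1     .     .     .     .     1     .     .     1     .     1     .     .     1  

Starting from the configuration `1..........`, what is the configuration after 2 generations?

..11111111.
.11.11111..

.11.11111..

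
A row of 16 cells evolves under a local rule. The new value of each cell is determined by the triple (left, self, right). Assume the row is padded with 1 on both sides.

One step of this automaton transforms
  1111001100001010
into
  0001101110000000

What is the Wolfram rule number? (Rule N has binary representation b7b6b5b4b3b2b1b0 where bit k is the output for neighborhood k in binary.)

position 0: 111 → 0  (bit 7 = 0)
position 3: 110 → 1  (bit 6 = 1)
position 13: 101 → 0  (bit 5 = 0)
position 4: 100 → 1  (bit 4 = 1)
position 6: 011 → 1  (bit 3 = 1)
position 12: 010 → 0  (bit 2 = 0)
position 5: 001 → 0  (bit 1 = 0)
position 9: 000 → 0  (bit 0 = 0)
bits b7..b0 = 01011000 = 88

88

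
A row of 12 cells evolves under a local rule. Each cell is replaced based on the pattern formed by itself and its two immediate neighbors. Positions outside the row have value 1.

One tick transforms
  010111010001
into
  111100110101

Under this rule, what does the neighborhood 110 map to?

0

At position 5 the neighborhood is 110; the next row has 0 there.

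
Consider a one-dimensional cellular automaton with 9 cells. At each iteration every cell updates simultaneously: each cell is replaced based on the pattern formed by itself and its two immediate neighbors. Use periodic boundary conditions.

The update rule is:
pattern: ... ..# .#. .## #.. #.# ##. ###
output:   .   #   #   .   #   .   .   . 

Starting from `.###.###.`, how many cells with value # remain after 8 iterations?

#.......#
.#.....#.
###...###
...#.#...
..##.##..
.#.....#.  (repeats iteration 2; period 4)
iteration 8: ...#.#...
count of #: 2

2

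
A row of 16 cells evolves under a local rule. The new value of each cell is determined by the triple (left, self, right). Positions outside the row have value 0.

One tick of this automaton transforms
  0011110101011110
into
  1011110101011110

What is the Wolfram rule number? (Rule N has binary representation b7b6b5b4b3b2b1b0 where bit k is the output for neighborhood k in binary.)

205

position 3: 111 → 1  (bit 7 = 1)
position 5: 110 → 1  (bit 6 = 1)
position 6: 101 → 0  (bit 5 = 0)
position 15: 100 → 0  (bit 4 = 0)
position 2: 011 → 1  (bit 3 = 1)
position 7: 010 → 1  (bit 2 = 1)
position 1: 001 → 0  (bit 1 = 0)
position 0: 000 → 1  (bit 0 = 1)
bits b7..b0 = 11001101 = 205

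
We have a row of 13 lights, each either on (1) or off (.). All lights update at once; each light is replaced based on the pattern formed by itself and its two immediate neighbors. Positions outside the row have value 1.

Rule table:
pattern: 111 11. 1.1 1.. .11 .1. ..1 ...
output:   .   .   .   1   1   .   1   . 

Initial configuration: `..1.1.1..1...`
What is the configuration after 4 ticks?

11.....11.1.1
..1...11....1
11.1.11.1..11
.....1...111.

.....1...111.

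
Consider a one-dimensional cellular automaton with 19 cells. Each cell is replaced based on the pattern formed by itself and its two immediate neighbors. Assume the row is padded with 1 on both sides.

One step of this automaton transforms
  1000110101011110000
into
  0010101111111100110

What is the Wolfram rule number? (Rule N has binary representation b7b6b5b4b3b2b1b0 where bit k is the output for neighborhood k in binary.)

173

position 12: 111 → 1  (bit 7 = 1)
position 0: 110 → 0  (bit 6 = 0)
position 6: 101 → 1  (bit 5 = 1)
position 1: 100 → 0  (bit 4 = 0)
position 4: 011 → 1  (bit 3 = 1)
position 7: 010 → 1  (bit 2 = 1)
position 3: 001 → 0  (bit 1 = 0)
position 2: 000 → 1  (bit 0 = 1)
bits b7..b0 = 10101101 = 173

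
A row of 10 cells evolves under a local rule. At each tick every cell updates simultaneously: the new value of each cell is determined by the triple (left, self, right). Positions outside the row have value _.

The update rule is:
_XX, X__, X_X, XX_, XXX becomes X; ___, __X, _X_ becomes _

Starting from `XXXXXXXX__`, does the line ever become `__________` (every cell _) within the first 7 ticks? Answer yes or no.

tick 1: XXXXXXXXX_
tick 2: XXXXXXXXXX
tick 3: XXXXXXXXXX  (fixed point — unchanged through tick 7)
tick 7 is XXXXXXXXXX, still not uniform _

no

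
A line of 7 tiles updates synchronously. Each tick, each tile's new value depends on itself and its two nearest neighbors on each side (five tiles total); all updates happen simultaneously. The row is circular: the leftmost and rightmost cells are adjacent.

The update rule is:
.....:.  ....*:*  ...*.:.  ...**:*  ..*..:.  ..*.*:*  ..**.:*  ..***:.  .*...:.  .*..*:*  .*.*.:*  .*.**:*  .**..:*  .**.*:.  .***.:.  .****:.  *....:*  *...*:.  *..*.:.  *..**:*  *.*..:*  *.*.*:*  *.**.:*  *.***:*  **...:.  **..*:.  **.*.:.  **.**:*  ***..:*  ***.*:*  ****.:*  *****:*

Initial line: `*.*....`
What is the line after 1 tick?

***.**.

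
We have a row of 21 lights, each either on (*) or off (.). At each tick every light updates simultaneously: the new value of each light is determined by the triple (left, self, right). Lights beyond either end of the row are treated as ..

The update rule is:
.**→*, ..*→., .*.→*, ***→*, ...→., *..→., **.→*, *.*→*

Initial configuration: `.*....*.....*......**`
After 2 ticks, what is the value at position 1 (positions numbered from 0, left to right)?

tick 1: .*....*.....*......**  (fixed point — unchanged through tick 2)
position 1 holds *

*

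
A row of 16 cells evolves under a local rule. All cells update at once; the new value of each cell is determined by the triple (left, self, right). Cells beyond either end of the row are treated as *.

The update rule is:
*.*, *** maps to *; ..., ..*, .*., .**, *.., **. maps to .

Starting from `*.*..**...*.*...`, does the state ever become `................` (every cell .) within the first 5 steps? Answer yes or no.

yes

step 1: .*.........*....
step 2: *...............
step 3: ................
all cells are . at step 3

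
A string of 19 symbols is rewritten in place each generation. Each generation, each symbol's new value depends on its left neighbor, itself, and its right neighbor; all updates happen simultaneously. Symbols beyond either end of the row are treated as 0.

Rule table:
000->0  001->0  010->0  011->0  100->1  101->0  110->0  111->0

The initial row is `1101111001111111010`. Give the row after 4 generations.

0000000000100000000

0000000100000000001
0000000010000000000
0000000001000000000
0000000000100000000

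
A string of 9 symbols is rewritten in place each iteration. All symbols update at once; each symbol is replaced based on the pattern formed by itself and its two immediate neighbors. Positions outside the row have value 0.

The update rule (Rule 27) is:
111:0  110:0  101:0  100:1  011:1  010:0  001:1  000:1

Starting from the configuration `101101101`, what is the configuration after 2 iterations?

110110111

iteration 1: 001001000
iteration 2: 110110111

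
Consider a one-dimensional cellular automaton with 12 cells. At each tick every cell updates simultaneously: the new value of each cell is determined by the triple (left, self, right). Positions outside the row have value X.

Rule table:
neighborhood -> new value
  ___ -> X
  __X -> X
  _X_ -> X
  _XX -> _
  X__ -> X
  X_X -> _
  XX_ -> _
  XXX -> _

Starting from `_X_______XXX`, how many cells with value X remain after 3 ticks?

_XXXXXXXX___
_________XXX
XXXXXXXXX___
count of X: 9

9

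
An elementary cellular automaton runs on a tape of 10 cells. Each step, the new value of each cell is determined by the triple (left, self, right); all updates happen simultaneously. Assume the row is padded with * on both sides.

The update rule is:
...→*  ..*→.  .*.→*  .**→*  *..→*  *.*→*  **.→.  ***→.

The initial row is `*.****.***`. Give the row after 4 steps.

.**...**..
**.**.*.*.
..**.*****
*.*.**....

*.*.**....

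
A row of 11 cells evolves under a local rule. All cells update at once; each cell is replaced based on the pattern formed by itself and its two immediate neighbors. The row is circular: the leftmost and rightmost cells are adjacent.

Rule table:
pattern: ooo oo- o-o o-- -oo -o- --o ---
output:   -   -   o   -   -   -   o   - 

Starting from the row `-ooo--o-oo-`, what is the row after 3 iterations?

o----o-o---
----o-o---o
---o-o---o-

---o-o---o-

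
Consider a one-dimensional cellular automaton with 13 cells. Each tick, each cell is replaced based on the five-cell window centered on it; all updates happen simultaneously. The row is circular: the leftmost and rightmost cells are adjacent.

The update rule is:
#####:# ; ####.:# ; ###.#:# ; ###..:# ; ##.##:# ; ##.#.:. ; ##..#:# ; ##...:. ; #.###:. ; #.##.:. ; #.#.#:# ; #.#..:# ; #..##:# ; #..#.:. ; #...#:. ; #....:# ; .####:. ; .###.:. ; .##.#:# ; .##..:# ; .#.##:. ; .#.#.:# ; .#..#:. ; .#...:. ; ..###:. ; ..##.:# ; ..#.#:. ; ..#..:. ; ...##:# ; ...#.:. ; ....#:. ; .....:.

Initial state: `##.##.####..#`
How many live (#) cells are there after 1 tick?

.##.##..####.
count of #: 8

8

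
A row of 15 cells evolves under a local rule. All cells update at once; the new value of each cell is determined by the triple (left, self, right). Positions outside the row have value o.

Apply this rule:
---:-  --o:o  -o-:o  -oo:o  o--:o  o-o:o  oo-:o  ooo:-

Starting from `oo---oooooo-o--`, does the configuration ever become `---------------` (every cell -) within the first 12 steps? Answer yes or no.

no

-oo-oo----ooooo
ooooooo--oo----
------oooooo--o
o----oo----oooo
oo--oooo--oo---
-oooo--oooooo-o
oo--oooo----ooo
-oooo--oo--oo--
oo--ooooooooooo
-oooo----------
oo--oo--------o
-oooooo------oo
step 12 is -oooooo------oo, still not uniform -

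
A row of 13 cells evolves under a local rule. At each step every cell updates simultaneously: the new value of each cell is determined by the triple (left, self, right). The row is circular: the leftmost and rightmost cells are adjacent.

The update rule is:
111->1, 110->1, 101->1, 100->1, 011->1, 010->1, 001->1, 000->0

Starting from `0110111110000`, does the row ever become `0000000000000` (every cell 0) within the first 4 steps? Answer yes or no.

no

1111111111000
1111111111101
1111111111111
1111111111111
step 4 is 1111111111111, still not uniform 0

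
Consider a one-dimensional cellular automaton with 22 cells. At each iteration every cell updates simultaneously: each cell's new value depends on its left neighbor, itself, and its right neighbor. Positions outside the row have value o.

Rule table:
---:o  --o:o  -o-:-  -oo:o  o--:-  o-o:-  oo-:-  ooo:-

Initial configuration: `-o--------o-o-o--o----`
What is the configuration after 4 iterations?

---ooooooo------o--ooo
-ooo-------ooooo--oo--
-o---ooooooo-----oo--o
---ooo-------ooooo--oo

---ooo-------ooooo--oo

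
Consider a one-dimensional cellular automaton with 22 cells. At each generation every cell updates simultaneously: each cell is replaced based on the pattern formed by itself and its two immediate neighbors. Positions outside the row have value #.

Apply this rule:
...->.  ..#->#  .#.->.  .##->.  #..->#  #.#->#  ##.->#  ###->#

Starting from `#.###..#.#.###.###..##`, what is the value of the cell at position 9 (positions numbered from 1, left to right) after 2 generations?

.

##.####.#.#.###.####.#
###.####.#.#.###.####.
position 9 holds .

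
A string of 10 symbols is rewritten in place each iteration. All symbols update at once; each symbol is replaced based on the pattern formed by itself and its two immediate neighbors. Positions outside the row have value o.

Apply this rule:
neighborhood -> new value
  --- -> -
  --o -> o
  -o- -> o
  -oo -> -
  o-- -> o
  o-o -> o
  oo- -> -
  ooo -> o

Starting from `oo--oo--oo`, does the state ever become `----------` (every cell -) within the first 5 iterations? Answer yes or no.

no

o-oo--oo-o
-o--oo--o-
oooo--oooo
ooo-oo-ooo
oo-o--o-oo
iteration 5 is oo-o--o-oo, still not uniform -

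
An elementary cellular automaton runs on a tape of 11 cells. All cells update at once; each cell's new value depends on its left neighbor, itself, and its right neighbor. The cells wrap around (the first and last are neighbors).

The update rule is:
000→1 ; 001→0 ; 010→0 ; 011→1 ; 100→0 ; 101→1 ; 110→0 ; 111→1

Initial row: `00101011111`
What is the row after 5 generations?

10011100000

generation 1: 00010111110
generation 2: 11001111100
generation 3: 10001111000
generation 4: 00101110010
generation 5: 10011100000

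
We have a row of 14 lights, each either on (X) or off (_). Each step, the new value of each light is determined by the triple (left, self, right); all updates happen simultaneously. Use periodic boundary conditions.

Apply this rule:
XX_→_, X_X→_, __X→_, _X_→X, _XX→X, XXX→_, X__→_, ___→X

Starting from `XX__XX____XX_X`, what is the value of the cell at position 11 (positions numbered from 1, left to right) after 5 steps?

X

____X__XX_X__X
_XX_X__X__X__X
_X__X__X__X__X
_X__X__X__X__X  (fixed point — unchanged through step 5)
position 11 holds X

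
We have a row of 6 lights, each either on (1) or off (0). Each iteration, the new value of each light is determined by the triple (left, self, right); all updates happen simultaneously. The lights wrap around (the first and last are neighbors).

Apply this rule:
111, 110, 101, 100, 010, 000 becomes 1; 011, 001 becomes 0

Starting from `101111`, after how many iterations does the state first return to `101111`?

6

110111
111011
111101
111110
011111
101111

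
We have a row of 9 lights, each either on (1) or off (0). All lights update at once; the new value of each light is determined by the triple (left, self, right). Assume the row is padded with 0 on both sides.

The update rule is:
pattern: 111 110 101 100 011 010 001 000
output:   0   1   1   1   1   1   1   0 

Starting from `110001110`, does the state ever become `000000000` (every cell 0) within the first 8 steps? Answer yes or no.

step 1: 111011011
step 2: 101111111
step 3: 111000001
step 4: 101100011
step 5: 111110111
step 6: 100011101
step 7: 110110111
step 8: 111111101
step 8 is 111111101, still not uniform 0

no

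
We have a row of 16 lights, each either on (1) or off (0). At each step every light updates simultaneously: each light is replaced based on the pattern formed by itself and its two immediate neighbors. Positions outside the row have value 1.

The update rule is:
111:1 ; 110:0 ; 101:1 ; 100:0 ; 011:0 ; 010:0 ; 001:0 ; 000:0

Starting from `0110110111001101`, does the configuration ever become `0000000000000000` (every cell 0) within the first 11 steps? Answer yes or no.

yes

1001001010000010
0000000100000001
0000000000000000
all cells are 0 at step 3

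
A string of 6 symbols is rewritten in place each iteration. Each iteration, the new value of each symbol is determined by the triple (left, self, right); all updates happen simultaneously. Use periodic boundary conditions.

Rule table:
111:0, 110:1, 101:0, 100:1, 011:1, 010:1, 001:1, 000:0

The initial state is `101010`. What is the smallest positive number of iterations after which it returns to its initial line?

101010

1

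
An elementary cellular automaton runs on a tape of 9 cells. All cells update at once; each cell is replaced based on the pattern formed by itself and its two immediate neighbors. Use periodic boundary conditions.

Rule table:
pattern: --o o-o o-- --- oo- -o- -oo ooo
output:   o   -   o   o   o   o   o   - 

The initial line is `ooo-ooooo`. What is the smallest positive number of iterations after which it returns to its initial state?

iteration 1: --o-o----
iteration 2: ooo-ooooo

2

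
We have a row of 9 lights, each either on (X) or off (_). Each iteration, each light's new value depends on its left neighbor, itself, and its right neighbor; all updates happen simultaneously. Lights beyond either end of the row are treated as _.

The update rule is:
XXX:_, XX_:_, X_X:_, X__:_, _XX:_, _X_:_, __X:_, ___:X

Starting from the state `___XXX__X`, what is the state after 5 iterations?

XX_______

iteration 1: XX_______
iteration 2: ___XXXXXX
iteration 3: XX_______  (repeats iteration 1; period 2)
iteration 5: XX_______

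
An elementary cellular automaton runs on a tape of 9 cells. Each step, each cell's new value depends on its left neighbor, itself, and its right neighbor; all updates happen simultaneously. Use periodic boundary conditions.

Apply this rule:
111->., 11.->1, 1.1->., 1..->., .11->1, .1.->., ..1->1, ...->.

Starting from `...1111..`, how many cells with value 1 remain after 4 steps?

..11..1..
.111.1...
11.1.....
11......1
count of 1: 3

3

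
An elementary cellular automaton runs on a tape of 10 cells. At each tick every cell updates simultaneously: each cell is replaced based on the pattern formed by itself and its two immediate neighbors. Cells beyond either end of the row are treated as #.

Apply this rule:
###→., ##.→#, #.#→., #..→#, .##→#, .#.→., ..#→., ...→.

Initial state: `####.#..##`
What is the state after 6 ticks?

...#..#.#.
#...#.....
##...#....
.##...#...
.###...#..
.#.##...#.

.#.##...#.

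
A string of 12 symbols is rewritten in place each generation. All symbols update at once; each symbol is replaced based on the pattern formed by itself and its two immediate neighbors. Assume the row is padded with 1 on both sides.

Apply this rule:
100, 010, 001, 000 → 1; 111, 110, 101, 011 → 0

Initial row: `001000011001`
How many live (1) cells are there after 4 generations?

111111100110
000000011000
111111100111
000000011000
count of 1: 2

2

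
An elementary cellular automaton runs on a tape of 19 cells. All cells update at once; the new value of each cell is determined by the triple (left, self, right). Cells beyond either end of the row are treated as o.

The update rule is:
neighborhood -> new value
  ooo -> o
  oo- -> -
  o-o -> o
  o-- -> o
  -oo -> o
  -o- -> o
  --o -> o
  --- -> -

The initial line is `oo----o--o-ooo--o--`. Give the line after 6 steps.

oooooooo-oooooooooo

step 1: o-o--oooooooo-ooooo
step 2: -ooooooooooo-oooooo
step 3: ooooooooooo-ooooooo
step 4: oooooooooo-oooooooo
step 5: ooooooooo-ooooooooo
step 6: oooooooo-oooooooooo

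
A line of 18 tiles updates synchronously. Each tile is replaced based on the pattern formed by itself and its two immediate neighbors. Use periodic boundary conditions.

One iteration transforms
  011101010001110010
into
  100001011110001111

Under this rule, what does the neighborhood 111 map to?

0

At position 2 the neighborhood is 111; the next row has 0 there.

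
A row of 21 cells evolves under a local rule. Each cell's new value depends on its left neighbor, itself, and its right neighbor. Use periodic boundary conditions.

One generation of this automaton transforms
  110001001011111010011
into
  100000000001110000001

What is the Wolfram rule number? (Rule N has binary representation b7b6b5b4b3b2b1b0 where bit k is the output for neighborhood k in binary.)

128

position 0: 111 → 1  (bit 7 = 1)
position 1: 110 → 0  (bit 6 = 0)
position 9: 101 → 0  (bit 5 = 0)
position 2: 100 → 0  (bit 4 = 0)
position 10: 011 → 0  (bit 3 = 0)
position 5: 010 → 0  (bit 2 = 0)
position 4: 001 → 0  (bit 1 = 0)
position 3: 000 → 0  (bit 0 = 0)
bits b7..b0 = 10000000 = 128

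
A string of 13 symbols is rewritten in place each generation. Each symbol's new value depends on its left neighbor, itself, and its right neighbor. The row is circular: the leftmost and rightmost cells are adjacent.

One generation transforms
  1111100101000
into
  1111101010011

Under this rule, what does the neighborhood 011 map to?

1

At position 0 the neighborhood is 011; the next row has 1 there.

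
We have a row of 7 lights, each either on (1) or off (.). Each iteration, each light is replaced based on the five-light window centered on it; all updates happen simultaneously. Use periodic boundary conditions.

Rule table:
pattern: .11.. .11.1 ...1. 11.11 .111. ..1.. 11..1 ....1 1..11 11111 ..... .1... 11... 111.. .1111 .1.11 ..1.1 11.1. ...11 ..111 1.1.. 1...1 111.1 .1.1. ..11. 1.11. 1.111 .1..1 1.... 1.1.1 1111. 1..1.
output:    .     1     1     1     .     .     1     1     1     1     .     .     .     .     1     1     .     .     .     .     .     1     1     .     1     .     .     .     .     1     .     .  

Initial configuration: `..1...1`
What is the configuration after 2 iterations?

....11.
..1.1..

..1.1..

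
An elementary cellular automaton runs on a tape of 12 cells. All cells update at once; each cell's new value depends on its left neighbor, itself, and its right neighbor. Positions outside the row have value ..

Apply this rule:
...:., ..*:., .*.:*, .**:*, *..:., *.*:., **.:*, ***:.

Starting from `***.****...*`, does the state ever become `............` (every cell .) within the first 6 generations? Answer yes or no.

generation 1: *.*.*..*...*
generation 2: *.*.*..*...*  (fixed point — unchanged through generation 6)
generation 6 is *.*.*..*...*, still not uniform .

no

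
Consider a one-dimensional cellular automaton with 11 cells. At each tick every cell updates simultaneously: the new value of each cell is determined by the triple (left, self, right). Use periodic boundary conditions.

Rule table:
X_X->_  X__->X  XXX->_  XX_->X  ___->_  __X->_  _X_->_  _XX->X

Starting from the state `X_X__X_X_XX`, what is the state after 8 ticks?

tick 1: X__X_____X_
tick 2: _X__X______
tick 3: __X__X_____
tick 4: ___X__X____
tick 5: ____X__X___
tick 6: _____X__X__
tick 7: ______X__X_
tick 8: _______X__X

_______X__X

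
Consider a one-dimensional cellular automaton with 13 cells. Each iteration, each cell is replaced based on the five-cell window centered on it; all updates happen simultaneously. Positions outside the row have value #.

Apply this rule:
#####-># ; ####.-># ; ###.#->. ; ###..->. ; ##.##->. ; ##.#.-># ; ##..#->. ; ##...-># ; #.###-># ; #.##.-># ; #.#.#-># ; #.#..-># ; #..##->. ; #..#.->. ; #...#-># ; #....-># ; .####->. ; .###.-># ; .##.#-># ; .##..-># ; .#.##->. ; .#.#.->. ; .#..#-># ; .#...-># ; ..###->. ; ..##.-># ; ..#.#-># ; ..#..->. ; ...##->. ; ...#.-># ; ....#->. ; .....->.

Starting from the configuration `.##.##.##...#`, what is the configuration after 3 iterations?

.##.##.####..
.##.##.#.#...
.##.####.###.

.##.####.###.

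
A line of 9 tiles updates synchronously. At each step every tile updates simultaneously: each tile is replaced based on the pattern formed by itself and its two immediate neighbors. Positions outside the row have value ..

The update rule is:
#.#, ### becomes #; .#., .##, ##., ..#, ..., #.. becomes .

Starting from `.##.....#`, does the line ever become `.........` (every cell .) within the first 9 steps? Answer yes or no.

.........
all cells are . at step 1

yes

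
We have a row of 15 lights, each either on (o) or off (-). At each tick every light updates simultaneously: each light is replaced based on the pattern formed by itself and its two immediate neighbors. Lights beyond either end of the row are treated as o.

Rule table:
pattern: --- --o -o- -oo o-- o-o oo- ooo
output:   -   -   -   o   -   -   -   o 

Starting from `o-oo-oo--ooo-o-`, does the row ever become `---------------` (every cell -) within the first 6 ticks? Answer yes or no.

yes

tick 1: --o--o---oo----
tick 2: ---------o-----
tick 3: ---------------
all cells are - at tick 3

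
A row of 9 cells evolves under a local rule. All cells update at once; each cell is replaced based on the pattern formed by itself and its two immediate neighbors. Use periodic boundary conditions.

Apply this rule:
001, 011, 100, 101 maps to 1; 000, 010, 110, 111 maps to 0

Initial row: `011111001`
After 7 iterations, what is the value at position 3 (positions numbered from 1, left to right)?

1

110000110
101001101
010111011
101100110
011011101
110110010
101101101
position 3 holds 1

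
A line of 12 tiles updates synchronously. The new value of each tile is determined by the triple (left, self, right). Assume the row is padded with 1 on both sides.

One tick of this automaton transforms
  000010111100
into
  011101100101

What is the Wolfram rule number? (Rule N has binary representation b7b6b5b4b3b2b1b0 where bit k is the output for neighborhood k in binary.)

position 7: 111 → 0  (bit 7 = 0)
position 9: 110 → 1  (bit 6 = 1)
position 5: 101 → 1  (bit 5 = 1)
position 0: 100 → 0  (bit 4 = 0)
position 6: 011 → 1  (bit 3 = 1)
position 4: 010 → 0  (bit 2 = 0)
position 3: 001 → 1  (bit 1 = 1)
position 1: 000 → 1  (bit 0 = 1)
bits b7..b0 = 01101011 = 107

107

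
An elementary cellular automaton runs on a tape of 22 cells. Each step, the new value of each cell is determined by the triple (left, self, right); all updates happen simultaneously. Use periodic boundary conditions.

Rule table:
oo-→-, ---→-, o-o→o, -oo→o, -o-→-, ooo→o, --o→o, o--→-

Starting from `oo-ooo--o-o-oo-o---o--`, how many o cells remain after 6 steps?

11

step 1: o-ooo--o-o-oo-o---o--o
step 2: -ooo--o-o-oo-o---o--oo
step 3: ooo--o-o-oo-o---o--oo-
step 4: oo--o-o-oo-o---o--oo-o
step 5: o--o-o-oo-o---o--oo-oo
step 6: --o-o-oo-o---o--oo-ooo
count of o: 11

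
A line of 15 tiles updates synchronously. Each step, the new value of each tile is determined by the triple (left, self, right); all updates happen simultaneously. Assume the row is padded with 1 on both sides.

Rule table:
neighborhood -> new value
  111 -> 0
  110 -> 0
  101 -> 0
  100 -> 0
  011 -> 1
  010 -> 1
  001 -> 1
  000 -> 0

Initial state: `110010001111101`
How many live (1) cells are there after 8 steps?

6

step 1: 000110011000001
step 2: 001100110000011
step 3: 011001100000110
step 4: 010011000001100
step 5: 010110000011001
step 6: 010100000110011
step 7: 010100001100110
step 8: 010100011001100
count of 1: 6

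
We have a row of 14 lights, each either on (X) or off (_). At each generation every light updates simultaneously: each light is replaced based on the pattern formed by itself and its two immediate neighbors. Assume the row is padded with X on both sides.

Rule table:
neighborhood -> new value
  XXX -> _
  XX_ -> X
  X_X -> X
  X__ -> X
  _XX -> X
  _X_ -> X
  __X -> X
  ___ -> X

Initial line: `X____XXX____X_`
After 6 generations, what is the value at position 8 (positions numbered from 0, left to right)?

XXXXXX_XXXXXXX
_____XXX______
XXXXXX_XXXXXXX  (repeats generation 1; period 2)
generation 6: _____XXX______
position 8 holds _

_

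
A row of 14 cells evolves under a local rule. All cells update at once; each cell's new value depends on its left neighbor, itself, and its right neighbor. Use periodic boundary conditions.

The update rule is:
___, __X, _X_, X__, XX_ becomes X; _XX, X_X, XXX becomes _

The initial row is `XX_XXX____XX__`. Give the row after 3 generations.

_X___XXXXX_XXX
_XXXX____X___X
____XXXXXXXXXX

____XXXXXXXXXX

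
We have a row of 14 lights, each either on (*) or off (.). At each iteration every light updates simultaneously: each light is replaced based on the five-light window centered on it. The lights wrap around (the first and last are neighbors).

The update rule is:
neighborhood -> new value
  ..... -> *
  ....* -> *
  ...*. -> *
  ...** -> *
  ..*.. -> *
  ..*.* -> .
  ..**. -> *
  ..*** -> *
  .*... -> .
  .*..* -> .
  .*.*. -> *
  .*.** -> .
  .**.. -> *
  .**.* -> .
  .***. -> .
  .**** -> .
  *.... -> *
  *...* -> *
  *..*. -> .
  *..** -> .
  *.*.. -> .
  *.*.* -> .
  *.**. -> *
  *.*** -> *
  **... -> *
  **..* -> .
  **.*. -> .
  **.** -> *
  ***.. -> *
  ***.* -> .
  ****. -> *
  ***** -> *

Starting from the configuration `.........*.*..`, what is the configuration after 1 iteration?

*********.*..*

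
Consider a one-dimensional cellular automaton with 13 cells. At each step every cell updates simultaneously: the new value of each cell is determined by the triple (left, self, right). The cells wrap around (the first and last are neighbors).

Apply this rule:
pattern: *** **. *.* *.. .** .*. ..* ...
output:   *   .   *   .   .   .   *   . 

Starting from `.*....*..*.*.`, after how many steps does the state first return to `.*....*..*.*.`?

*....*..*.*..
....*..*.*..*
...*..*.*..*.
..*..*.*..*..
.*..*.*..*...
*..*.*..*....
..*.*..*....*
.*.*..*....*.
*.*..*....*..
.*..*....*..*
*..*....*..*.
..*....*..*.*
.*....*..*.*.

13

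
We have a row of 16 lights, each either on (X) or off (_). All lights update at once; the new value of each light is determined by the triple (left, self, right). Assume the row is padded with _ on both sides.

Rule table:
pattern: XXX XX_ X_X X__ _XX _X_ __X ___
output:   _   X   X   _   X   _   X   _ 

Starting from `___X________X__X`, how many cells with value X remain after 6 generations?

2

__X________X__X_
_X________X__X__
X________X__X___
________X__X____
_______X__X_____
______X__X______
count of X: 2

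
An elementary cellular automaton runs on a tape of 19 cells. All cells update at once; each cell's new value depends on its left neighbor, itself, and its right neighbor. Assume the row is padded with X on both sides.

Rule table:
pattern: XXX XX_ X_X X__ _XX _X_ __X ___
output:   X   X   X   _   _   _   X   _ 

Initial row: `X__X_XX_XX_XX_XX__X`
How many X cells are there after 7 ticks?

tick 1: X_X_X_XX_XX_XX_X_X_
tick 2: XX_X_X_XX_XX_XX_X_X
tick 3: XXX_X_X_XX_XX_XX_X_
tick 4: XXXX_X_X_XX_XX_XX_X
tick 5: XXXXX_X_X_XX_XX_XX_
tick 6: XXXXXX_X_X_XX_XX_XX
tick 7: XXXXXXX_X_X_XX_XX_X
count of X: 14

14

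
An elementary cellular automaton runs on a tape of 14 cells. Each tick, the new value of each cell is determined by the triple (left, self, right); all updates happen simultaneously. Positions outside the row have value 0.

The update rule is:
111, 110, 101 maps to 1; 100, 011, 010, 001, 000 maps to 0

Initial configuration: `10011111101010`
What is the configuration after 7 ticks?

00000000001000

00001111110100
00000111111000
00000011111000
00000001111000
00000000111000
00000000011000
00000000001000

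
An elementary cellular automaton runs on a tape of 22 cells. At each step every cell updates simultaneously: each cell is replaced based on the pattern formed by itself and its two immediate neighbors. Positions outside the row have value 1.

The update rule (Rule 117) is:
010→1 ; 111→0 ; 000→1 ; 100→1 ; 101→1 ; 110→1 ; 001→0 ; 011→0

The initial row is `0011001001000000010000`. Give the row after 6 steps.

1001101101111111011110
1100110110000001100011
0110011011111100111000
1011001100000110001110
1101100111110011100011
0110110000011000111000

0110110000011000111000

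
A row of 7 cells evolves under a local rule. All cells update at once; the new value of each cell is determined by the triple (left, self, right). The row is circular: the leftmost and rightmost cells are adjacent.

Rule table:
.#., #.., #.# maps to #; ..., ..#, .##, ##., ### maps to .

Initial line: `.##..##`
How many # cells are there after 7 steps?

2

#..#...
##.##..
..#..#.
..##.##
#...#..
##..##.
..#...#
count of #: 2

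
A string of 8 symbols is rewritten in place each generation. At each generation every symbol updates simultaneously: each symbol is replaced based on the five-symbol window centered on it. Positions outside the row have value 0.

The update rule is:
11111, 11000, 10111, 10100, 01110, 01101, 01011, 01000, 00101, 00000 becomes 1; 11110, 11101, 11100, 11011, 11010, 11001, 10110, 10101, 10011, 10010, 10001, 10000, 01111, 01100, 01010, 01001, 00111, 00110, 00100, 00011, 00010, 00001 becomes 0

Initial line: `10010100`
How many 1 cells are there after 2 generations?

4

generation 1: 00010110
generation 2: 10011001
count of 1: 4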